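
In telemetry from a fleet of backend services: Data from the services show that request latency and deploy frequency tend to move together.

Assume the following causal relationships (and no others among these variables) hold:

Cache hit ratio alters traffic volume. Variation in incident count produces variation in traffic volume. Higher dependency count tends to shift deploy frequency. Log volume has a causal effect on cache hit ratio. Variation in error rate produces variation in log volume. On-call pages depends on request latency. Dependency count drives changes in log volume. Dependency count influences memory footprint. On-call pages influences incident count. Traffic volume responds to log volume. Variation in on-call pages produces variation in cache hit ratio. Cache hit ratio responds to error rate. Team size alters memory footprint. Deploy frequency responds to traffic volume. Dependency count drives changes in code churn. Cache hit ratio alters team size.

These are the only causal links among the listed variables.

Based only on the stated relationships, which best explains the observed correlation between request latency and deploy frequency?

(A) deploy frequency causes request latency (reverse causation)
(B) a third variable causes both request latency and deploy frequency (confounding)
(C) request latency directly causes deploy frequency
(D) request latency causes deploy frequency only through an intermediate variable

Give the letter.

Request latency reaches deploy frequency through request latency → on-call pages → cache hit ratio → traffic volume → deploy frequency — an indirect causal chain with no direct request latency → deploy frequency link. No variable causes both request latency and deploy frequency, so confounding is ruled out; the effect is mediated.

D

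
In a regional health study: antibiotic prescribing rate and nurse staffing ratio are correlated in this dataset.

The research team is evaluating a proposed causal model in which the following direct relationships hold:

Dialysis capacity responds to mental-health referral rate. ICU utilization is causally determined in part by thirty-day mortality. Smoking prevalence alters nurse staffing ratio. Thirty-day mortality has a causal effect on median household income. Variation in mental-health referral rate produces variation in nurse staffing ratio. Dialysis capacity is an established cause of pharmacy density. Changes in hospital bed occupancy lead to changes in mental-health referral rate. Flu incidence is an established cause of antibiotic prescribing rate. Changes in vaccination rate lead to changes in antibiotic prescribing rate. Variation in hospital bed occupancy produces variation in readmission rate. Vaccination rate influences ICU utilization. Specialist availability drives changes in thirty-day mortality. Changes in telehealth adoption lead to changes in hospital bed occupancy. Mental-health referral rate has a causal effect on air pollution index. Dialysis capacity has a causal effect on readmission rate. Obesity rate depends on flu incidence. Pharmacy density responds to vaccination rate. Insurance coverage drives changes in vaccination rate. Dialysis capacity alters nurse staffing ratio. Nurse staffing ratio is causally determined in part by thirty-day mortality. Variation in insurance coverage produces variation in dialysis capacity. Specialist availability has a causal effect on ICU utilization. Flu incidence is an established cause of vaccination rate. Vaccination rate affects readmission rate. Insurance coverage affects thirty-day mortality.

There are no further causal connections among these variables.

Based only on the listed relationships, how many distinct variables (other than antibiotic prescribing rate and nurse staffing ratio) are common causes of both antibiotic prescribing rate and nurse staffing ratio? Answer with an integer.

1

The common causes are: insurance coverage (to antibiotic prescribing rate via insurance coverage → vaccination rate → antibiotic prescribing rate; to nurse staffing ratio via insurance coverage → thirty-day mortality → nurse staffing ratio).
Every other variable lacks a causal path to at least one of antibiotic prescribing rate and nurse staffing ratio.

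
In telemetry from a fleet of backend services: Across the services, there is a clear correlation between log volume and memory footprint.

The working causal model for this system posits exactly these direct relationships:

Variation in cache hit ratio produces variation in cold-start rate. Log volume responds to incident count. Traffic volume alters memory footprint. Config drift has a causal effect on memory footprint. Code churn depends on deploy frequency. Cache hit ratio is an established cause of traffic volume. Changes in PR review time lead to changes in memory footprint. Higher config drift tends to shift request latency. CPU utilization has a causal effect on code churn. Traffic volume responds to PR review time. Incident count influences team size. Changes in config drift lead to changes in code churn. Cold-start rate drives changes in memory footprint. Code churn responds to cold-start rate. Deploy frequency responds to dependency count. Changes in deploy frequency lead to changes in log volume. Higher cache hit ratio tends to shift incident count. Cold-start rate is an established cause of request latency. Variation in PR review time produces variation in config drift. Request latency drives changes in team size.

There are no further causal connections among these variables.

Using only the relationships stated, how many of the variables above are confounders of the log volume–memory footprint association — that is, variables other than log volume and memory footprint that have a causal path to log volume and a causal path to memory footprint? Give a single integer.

The common causes are: cache hit ratio (to log volume via cache hit ratio → incident count → log volume; to memory footprint via cache hit ratio → cold-start rate → memory footprint).
Every other variable lacks a causal path to at least one of log volume and memory footprint.

1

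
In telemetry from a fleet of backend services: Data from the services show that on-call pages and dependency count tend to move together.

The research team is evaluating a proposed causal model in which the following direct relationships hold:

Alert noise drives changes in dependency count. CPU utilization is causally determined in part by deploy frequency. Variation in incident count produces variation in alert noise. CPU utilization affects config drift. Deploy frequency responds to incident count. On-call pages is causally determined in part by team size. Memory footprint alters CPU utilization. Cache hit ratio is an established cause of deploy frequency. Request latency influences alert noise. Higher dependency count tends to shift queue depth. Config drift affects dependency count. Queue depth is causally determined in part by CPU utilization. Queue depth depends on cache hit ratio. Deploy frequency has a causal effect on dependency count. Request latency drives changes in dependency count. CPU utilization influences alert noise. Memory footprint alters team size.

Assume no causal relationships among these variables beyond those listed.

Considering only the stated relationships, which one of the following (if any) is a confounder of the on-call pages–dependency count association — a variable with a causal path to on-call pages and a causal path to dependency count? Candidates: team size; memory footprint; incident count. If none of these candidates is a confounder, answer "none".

Memory footprint causes on-call pages (memory footprint → team size → on-call pages) and also causes dependency count (memory footprint → CPU utilization → config drift → dependency count); it is a common cause of both.
Each of the other candidates lacks a causal path to at least one of on-call pages and dependency count, so they do not confound the relationship.

memory footprint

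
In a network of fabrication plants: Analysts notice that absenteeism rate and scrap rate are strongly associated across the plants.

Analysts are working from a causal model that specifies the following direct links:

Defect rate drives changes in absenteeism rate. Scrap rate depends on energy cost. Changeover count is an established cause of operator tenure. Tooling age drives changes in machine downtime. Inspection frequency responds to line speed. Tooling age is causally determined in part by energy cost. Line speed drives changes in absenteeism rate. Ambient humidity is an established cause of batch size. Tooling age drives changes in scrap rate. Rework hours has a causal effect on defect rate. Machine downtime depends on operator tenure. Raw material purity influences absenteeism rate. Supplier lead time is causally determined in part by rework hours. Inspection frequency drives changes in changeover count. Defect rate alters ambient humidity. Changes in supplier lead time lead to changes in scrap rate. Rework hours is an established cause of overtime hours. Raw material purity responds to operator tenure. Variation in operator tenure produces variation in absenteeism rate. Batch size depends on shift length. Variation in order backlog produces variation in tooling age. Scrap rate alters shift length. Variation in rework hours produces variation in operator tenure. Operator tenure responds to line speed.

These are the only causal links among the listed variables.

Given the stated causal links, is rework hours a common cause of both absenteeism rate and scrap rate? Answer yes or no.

yes

Rework hours has a causal path to absenteeism rate (rework hours → defect rate → absenteeism rate) and to scrap rate (rework hours → supplier lead time → scrap rate), so it is a common cause of both — a confounder.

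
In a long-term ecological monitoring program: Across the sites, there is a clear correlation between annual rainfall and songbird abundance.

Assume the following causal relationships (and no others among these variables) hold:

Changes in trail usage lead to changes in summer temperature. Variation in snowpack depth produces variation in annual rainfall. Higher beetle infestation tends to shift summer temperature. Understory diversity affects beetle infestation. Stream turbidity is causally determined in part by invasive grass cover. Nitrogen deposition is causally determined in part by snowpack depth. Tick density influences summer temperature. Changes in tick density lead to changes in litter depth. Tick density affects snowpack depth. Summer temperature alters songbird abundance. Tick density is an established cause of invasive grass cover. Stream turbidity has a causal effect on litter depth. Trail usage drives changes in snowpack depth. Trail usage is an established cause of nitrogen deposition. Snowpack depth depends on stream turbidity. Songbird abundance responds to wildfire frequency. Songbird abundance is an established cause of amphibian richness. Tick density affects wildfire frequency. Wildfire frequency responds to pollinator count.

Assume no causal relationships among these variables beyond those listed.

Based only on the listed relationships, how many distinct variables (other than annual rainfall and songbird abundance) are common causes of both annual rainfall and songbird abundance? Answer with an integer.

The common causes are: tick density (to annual rainfall via tick density → snowpack depth → annual rainfall; to songbird abundance via tick density → wildfire frequency → songbird abundance); trail usage (to annual rainfall via trail usage → snowpack depth → annual rainfall; to songbird abundance via trail usage → summer temperature → songbird abundance).
Every other variable lacks a causal path to at least one of annual rainfall and songbird abundance.

2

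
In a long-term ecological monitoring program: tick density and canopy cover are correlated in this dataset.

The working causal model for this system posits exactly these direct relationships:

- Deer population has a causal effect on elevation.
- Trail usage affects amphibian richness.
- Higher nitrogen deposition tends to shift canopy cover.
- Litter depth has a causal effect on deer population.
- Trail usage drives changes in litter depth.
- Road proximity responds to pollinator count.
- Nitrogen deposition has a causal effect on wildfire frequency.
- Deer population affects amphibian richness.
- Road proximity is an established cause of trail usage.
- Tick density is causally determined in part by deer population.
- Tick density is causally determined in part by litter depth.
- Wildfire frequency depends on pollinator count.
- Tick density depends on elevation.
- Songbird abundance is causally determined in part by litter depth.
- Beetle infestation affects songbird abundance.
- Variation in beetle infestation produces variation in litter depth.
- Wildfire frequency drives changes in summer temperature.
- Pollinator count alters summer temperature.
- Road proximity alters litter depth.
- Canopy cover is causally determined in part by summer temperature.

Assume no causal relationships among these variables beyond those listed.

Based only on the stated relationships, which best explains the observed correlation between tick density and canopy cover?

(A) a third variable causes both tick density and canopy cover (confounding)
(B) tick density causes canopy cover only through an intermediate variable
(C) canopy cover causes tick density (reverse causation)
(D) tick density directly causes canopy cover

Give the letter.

Pollinator count causes tick density (pollinator count → road proximity → litter depth → tick density) and canopy cover (pollinator count → summer temperature → canopy cover) — a common cause creating the correlation.
There is no stated path from tick density to canopy cover or from canopy cover to tick density, so neither direct nor reverse causation applies.

A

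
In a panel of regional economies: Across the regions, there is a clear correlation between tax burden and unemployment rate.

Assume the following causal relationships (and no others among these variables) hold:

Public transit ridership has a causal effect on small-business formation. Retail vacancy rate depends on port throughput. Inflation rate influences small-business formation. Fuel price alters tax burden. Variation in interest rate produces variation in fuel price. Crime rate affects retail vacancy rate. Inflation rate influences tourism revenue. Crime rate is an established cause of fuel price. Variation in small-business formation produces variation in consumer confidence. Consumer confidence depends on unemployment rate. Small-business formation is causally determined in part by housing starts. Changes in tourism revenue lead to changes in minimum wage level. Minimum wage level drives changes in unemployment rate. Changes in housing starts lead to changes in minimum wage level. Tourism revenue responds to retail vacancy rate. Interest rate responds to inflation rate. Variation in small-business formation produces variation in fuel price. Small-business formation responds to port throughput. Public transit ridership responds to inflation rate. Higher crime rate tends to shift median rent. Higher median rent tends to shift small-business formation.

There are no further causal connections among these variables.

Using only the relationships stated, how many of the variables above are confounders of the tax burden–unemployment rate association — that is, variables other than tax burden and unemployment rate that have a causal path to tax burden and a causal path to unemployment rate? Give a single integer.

4

The common causes are: crime rate (to tax burden via crime rate → fuel price → tax burden; to unemployment rate via crime rate → retail vacancy rate → tourism revenue → minimum wage level → unemployment rate); housing starts (to tax burden via housing starts → small-business formation → fuel price → tax burden; to unemployment rate via housing starts → minimum wage level → unemployment rate); inflation rate (to tax burden via inflation rate → interest rate → fuel price → tax burden; to unemployment rate via inflation rate → tourism revenue → minimum wage level → unemployment rate); port throughput (to tax burden via port throughput → small-business formation → fuel price → tax burden; to unemployment rate via port throughput → retail vacancy rate → tourism revenue → minimum wage level → unemployment rate).
Every other variable lacks a causal path to at least one of tax burden and unemployment rate.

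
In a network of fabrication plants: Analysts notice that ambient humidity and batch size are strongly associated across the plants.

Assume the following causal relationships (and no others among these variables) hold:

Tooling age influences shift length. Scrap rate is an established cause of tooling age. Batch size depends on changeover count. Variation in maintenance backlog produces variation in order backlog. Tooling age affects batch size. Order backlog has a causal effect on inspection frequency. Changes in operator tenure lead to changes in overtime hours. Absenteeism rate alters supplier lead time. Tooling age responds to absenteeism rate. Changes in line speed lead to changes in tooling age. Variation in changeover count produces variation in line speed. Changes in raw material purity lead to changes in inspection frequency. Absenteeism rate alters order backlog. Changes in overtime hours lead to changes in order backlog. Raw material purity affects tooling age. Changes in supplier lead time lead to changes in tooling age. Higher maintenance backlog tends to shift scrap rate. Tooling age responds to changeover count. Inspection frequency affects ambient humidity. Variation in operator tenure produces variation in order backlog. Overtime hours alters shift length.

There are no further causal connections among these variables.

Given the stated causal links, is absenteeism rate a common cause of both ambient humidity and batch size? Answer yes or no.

yes

Absenteeism rate has a causal path to ambient humidity (absenteeism rate → order backlog → inspection frequency → ambient humidity) and to batch size (absenteeism rate → tooling age → batch size), so it is a common cause of both — a confounder.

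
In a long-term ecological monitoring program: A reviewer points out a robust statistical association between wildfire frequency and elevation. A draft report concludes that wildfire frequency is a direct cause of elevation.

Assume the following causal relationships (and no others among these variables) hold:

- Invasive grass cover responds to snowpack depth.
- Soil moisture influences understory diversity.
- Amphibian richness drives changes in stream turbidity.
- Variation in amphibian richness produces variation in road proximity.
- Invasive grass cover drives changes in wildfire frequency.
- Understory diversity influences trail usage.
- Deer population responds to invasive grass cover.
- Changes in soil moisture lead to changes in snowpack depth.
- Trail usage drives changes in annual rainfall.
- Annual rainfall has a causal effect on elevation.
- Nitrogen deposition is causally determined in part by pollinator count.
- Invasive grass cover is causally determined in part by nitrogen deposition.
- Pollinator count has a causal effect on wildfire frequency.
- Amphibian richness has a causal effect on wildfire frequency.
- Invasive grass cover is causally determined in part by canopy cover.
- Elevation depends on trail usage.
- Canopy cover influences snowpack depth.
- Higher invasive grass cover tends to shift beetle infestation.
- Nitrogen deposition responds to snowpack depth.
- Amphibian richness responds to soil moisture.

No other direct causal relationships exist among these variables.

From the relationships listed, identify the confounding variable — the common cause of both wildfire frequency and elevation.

soil moisture

Soil moisture has a causal path to wildfire frequency (soil moisture → amphibian richness → wildfire frequency) and a separate causal path to elevation (soil moisture → understory diversity → trail usage → elevation), so it is a common cause of both.
No stated relationship gives wildfire frequency a causal route to elevation, so the correlation is explained by the shared upstream cause rather than a direct effect.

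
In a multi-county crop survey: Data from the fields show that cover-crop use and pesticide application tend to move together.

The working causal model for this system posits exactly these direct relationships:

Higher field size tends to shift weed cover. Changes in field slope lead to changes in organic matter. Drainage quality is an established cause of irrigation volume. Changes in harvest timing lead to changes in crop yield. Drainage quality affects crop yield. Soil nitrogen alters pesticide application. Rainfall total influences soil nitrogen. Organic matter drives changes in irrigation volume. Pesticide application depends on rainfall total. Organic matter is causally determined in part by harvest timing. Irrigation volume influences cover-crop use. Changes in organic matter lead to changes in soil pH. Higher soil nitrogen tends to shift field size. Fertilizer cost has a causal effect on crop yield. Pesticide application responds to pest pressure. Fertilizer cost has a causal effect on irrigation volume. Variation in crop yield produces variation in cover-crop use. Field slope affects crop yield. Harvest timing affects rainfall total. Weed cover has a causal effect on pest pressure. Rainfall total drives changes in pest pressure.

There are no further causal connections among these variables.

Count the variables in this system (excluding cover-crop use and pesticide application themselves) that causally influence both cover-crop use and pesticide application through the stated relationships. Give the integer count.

The common causes are: harvest timing (to cover-crop use via harvest timing → crop yield → cover-crop use; to pesticide application via harvest timing → rainfall total → pesticide application).
Every other variable lacks a causal path to at least one of cover-crop use and pesticide application.

1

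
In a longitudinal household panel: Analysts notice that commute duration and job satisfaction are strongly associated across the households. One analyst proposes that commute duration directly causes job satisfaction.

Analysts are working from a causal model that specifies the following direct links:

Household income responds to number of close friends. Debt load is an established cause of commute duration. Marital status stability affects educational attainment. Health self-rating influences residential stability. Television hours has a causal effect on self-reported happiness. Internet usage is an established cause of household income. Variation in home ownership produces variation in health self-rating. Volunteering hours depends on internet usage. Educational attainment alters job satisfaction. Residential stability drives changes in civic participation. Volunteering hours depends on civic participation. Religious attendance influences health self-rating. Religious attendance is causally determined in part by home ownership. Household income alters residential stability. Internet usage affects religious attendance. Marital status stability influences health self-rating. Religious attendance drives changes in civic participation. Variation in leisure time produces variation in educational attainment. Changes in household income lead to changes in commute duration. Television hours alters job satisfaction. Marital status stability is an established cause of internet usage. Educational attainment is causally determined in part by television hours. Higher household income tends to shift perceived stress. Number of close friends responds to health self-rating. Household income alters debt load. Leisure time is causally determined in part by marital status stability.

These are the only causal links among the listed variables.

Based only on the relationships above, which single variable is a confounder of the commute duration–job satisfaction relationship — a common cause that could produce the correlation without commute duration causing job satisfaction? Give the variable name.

marital status stability

Marital status stability has a causal path to commute duration (marital status stability → internet usage → household income → commute duration) and a separate causal path to job satisfaction (marital status stability → educational attainment → job satisfaction), so it is a common cause of both.
No stated relationship gives commute duration a causal route to job satisfaction, so the correlation is explained by the shared upstream cause rather than a direct effect.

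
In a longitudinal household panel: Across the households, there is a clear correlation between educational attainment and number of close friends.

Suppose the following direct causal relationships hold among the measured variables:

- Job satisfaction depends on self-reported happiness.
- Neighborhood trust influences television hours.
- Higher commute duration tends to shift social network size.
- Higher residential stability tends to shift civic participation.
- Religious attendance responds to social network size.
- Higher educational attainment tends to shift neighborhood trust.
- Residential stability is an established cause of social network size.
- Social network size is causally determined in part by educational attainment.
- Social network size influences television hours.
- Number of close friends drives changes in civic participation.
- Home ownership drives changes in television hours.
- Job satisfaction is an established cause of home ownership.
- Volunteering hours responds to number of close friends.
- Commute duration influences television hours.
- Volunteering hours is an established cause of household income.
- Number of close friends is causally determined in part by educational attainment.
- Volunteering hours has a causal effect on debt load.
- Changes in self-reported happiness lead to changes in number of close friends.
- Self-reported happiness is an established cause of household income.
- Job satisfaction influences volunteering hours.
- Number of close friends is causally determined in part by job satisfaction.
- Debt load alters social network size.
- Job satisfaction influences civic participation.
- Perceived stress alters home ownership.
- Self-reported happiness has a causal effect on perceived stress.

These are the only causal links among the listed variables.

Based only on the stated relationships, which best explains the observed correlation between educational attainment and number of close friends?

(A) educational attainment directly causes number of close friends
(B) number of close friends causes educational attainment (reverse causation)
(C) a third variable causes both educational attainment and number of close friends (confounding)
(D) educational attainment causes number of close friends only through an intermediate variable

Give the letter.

A

There is a stated direct causal link educational attainment → number of close friends, and no variable causes both educational attainment and number of close friends, so the correlation reflects direct causation.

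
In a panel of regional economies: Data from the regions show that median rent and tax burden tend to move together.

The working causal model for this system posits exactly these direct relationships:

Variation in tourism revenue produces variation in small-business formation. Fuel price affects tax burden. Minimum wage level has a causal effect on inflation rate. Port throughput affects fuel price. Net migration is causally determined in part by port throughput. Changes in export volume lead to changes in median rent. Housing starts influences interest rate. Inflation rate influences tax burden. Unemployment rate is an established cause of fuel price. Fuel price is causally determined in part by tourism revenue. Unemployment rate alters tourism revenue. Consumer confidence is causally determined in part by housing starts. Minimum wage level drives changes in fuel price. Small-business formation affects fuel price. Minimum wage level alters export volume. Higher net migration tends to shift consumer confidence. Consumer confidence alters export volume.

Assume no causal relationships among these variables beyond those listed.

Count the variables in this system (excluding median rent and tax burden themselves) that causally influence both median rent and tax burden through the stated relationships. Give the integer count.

The common causes are: minimum wage level (to median rent via minimum wage level → export volume → median rent; to tax burden via minimum wage level → fuel price → tax burden); port throughput (to median rent via port throughput → net migration → consumer confidence → export volume → median rent; to tax burden via port throughput → fuel price → tax burden).
Every other variable lacks a causal path to at least one of median rent and tax burden.

2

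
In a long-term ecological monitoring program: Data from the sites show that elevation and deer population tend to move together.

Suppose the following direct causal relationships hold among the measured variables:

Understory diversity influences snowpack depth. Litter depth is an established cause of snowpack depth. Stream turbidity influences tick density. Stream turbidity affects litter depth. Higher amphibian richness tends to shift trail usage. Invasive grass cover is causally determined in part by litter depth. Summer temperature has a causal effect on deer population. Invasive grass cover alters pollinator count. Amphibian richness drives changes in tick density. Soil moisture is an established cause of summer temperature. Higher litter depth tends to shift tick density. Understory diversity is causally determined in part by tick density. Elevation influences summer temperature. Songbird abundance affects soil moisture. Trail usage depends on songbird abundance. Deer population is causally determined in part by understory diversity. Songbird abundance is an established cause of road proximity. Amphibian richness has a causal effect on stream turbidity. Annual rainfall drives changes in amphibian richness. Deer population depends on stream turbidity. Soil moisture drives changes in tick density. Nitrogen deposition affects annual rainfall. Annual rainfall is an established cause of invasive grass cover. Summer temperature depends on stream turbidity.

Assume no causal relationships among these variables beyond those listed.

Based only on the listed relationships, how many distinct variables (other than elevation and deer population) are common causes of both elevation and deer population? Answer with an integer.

0

No listed variable has a causal path to both elevation and deer population, so there are no common causes.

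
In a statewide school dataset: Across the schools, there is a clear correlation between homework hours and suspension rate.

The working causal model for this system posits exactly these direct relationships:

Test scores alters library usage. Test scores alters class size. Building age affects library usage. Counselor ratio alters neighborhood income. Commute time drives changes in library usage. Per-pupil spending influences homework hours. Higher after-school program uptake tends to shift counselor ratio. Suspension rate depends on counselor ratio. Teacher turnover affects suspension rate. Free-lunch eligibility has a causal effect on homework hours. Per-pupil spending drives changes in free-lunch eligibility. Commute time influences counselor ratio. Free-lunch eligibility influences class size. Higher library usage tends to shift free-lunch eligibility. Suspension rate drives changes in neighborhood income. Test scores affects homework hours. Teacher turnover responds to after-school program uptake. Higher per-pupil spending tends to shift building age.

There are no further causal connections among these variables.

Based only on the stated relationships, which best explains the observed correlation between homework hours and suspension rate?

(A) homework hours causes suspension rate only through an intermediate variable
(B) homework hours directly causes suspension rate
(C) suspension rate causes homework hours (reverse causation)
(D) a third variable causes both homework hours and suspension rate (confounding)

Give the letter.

Commute time causes homework hours (commute time → library usage → free-lunch eligibility → homework hours) and suspension rate (commute time → counselor ratio → suspension rate) — a common cause creating the correlation.
There is no stated path from homework hours to suspension rate or from suspension rate to homework hours, so neither direct nor reverse causation applies.

D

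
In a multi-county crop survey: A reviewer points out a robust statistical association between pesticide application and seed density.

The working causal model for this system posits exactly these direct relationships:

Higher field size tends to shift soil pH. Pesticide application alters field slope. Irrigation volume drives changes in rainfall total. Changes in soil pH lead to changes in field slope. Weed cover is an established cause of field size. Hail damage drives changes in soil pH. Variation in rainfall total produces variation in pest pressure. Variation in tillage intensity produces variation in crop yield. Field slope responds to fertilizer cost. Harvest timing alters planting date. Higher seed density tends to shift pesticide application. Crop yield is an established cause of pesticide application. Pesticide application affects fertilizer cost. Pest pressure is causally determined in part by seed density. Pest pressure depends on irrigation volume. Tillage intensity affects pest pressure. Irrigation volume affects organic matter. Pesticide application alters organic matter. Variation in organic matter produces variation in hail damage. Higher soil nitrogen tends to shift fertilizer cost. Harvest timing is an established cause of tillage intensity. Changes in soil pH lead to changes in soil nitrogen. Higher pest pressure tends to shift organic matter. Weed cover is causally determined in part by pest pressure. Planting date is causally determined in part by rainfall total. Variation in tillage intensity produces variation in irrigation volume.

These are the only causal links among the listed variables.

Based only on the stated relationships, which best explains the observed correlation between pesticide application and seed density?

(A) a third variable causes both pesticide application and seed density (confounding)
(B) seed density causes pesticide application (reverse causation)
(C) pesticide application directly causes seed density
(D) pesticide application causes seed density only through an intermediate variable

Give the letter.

B

The stated link runs seed density → pesticide application; pesticide application has no causal path to seed density. No variable causes both, so confounding is ruled out. The correlation reflects reverse causation.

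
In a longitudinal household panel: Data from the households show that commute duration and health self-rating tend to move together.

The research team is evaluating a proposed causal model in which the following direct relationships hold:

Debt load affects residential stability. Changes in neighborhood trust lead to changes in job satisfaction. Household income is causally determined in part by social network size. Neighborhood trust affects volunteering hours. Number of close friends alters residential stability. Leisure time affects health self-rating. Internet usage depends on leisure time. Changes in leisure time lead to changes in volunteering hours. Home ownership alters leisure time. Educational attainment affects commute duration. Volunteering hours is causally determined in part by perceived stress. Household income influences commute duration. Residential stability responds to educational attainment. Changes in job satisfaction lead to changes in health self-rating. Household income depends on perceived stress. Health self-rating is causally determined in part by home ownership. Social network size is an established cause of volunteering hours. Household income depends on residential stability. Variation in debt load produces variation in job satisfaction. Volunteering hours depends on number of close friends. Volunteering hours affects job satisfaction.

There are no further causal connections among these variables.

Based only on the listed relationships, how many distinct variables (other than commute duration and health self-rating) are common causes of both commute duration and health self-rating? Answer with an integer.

The common causes are: debt load (to commute duration via debt load → residential stability → household income → commute duration; to health self-rating via debt load → job satisfaction → health self-rating); number of close friends (to commute duration via number of close friends → residential stability → household income → commute duration; to health self-rating via number of close friends → volunteering hours → job satisfaction → health self-rating); perceived stress (to commute duration via perceived stress → household income → commute duration; to health self-rating via perceived stress → volunteering hours → job satisfaction → health self-rating); social network size (to commute duration via social network size → household income → commute duration; to health self-rating via social network size → volunteering hours → job satisfaction → health self-rating).
Every other variable lacks a causal path to at least one of commute duration and health self-rating.

4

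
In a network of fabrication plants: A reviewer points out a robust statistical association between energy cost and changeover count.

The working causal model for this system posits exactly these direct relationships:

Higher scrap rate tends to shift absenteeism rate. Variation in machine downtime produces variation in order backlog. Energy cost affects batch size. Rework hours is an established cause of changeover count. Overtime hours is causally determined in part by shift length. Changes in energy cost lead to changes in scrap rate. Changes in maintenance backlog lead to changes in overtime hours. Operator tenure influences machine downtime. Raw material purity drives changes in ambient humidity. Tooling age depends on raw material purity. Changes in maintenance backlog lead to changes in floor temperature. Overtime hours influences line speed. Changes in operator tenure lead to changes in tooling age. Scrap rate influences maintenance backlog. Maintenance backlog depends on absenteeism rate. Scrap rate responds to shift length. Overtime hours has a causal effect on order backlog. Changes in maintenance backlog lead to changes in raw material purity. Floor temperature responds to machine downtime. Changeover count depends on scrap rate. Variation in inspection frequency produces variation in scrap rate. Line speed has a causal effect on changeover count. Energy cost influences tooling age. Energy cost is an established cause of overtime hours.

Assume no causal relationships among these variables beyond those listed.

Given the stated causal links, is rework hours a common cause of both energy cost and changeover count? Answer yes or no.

Rework hours has no stated causal path to energy cost. A confounder must cause both variables, so rework hours does not qualify.

no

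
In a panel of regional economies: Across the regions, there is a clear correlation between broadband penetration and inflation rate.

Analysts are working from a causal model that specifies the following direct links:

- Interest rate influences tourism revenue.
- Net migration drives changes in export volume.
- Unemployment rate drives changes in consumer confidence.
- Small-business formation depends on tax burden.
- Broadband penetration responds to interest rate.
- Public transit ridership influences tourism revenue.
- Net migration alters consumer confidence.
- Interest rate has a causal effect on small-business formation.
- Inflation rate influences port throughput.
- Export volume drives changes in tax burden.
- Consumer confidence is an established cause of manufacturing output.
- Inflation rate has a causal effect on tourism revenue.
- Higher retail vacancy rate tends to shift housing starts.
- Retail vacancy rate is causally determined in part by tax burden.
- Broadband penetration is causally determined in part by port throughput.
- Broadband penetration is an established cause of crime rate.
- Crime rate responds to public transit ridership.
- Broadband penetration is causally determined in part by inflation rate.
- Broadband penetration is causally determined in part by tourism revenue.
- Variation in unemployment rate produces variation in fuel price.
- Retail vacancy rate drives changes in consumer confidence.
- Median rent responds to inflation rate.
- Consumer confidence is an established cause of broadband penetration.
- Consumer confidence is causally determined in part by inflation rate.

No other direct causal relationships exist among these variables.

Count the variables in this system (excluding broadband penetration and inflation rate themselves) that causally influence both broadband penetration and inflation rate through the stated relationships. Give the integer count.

No listed variable has a causal path to both broadband penetration and inflation rate, so there are no common causes.

0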